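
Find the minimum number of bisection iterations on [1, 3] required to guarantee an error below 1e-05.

We need (b-a)/2^n ≤ 1e-05
(3 - 1)/2^n ≤ 1e-05
2/2^n ≤ 1e-05
2^n ≥ 200000
n ≥ log₂(200000) = 17.61
n ≥ 18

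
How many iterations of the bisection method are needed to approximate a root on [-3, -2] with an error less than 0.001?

We need (b-a)/2^n ≤ 0.001
(-2 - (-3))/2^n ≤ 0.001
1/2^n ≤ 0.001
2^n ≥ 1000
n ≥ log₂(1000) = 9.97
n ≥ 10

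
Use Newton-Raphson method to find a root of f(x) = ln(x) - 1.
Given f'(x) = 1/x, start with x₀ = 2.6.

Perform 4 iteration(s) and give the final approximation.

f(x) = ln(x) - 1
f'(x) = 1/x
x₀ = 2.6

Newton-Raphson formula: x_{n+1} = x_n - f(x_n)/f'(x_n)

Iteration 1:
  f(2.600000) = -0.044489
  f'(2.600000) = 0.384615
  x_1 = 2.600000 - (-0.044489)/0.384615 = 2.715670
Iteration 2:
  f(2.715670) = -0.000961
  f'(2.715670) = 0.368233
  x_2 = 2.715670 - (-0.000961)/0.368233 = 2.718281
Iteration 3:
  f(2.718281) = 0.000000
  f'(2.718281) = 0.367880
  x_3 = 2.718281 - 0.000000/0.367880 = 2.718282
Iteration 4:
  f(2.718282) = 0.000000
  f'(2.718282) = 0.367879
  x_4 = 2.718282 - 0.000000/0.367879 = 2.718282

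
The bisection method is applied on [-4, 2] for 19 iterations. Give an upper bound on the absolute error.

Bisection error bound: |error| ≤ (b-a)/2^n
|error| ≤ (2 - (-4))/2^19 = 6/2^19
|error| ≤ 0.0000114441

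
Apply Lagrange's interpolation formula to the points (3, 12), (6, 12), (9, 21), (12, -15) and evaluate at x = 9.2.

Lagrange interpolation formula:
P(x) = Σ yᵢ × Lᵢ(x)
where Lᵢ(x) = Π_{j≠i} (x - xⱼ)/(xᵢ - xⱼ)

L_0(9.2) = (9.2 - 6)/(3 - 6) × (9.2 - 9)/(3 - 9) × (9.2 - 12)/(3 - 12) = 0.011062
L_1(9.2) = (9.2 - 3)/(6 - 3) × (9.2 - 9)/(6 - 9) × (9.2 - 12)/(6 - 12) = -0.064296
L_2(9.2) = (9.2 - 3)/(9 - 3) × (9.2 - 6)/(9 - 6) × (9.2 - 12)/(9 - 12) = 1.028741
L_3(9.2) = (9.2 - 3)/(12 - 3) × (9.2 - 6)/(12 - 6) × (9.2 - 9)/(12 - 9) = 0.024494

P(9.2) = 12×L_0(9.2) + 12×L_1(9.2) + 21×L_2(9.2) + (-15)×L_3(9.2)
P(9.2) = 20.597333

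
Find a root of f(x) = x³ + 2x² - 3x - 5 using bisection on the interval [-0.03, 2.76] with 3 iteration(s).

f(x) = x³ + 2x² - 3x - 5
Initial interval: [-0.03, 2.76]

Iteration 1:
  c_1 = (-0.030000 + 2.760000)/2 = 1.365000
  f(c_1) = f(1.365000) = -2.825248
  f(a) × f(c) ≥ 0, new interval: [1.365000, 2.760000]
Iteration 2:
  c_2 = (1.365000 + 2.760000)/2 = 2.062500
  f(c_2) = f(2.062500) = 6.093994
  f(a) × f(c) < 0, new interval: [1.365000, 2.062500]
Iteration 3:
  c_3 = (1.365000 + 2.062500)/2 = 1.713750
  f(c_3) = f(1.713750) = 0.765807
  f(a) × f(c) < 0, new interval: [1.365000, 1.713750]

After 3 iteration(s), the approximation is c_3 = 1.713750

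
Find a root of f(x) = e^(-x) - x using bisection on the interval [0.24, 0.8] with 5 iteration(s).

f(x) = e^(-x) - x
Initial interval: [0.24, 0.8]

Iteration 1:
  c_1 = (0.240000 + 0.800000)/2 = 0.520000
  f(c_1) = f(0.520000) = 0.074521
  f(a) × f(c) ≥ 0, new interval: [0.520000, 0.800000]
Iteration 2:
  c_2 = (0.520000 + 0.800000)/2 = 0.660000
  f(c_2) = f(0.660000) = -0.143149
  f(a) × f(c) < 0, new interval: [0.520000, 0.660000]
Iteration 3:
  c_3 = (0.520000 + 0.660000)/2 = 0.590000
  f(c_3) = f(0.590000) = -0.035673
  f(a) × f(c) < 0, new interval: [0.520000, 0.590000]
Iteration 4:
  c_4 = (0.520000 + 0.590000)/2 = 0.555000
  f(c_4) = f(0.555000) = 0.019072
  f(a) × f(c) ≥ 0, new interval: [0.555000, 0.590000]
Iteration 5:
  c_5 = (0.555000 + 0.590000)/2 = 0.572500
  f(c_5) = f(0.572500) = -0.008387
  f(a) × f(c) < 0, new interval: [0.555000, 0.572500]

After 5 iteration(s), the approximation is c_5 = 0.572500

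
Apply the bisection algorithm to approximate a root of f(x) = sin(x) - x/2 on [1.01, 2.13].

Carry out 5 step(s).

f(x) = sin(x) - x/2
Initial interval: [1.01, 2.13]

Iteration 1:
  c_1 = (1.010000 + 2.130000)/2 = 1.570000
  f(c_1) = f(1.570000) = 0.215000
  f(a) × f(c) ≥ 0, new interval: [1.570000, 2.130000]
Iteration 2:
  c_2 = (1.570000 + 2.130000)/2 = 1.850000
  f(c_2) = f(1.850000) = 0.036275
  f(a) × f(c) ≥ 0, new interval: [1.850000, 2.130000]
Iteration 3:
  c_3 = (1.850000 + 2.130000)/2 = 1.990000
  f(c_3) = f(1.990000) = -0.081587
  f(a) × f(c) < 0, new interval: [1.850000, 1.990000]
Iteration 4:
  c_4 = (1.850000 + 1.990000)/2 = 1.920000
  f(c_4) = f(1.920000) = -0.020355
  f(a) × f(c) < 0, new interval: [1.850000, 1.920000]
Iteration 5:
  c_5 = (1.850000 + 1.920000)/2 = 1.885000
  f(c_5) = f(1.885000) = 0.008543
  f(a) × f(c) ≥ 0, new interval: [1.885000, 1.920000]

After 5 iteration(s), the approximation is c_5 = 1.885000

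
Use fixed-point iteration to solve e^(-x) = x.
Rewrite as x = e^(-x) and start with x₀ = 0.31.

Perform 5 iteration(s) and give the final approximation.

Equation: e^(-x) = x
Fixed-point form: x = e^(-x)
x₀ = 0.31

x_1 = g(0.310000) = 0.733447
x_2 = g(0.733447) = 0.480251
x_3 = g(0.480251) = 0.618628
x_4 = g(0.618628) = 0.538683
x_5 = g(0.538683) = 0.583516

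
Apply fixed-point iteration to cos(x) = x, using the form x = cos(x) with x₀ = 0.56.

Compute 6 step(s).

Equation: cos(x) = x
Fixed-point form: x = cos(x)
x₀ = 0.56

x_1 = g(0.560000) = 0.847255
x_2 = g(0.847255) = 0.662043
x_3 = g(0.662043) = 0.788738
x_4 = g(0.788738) = 0.704741
x_5 = g(0.704741) = 0.761779
x_6 = g(0.761779) = 0.723609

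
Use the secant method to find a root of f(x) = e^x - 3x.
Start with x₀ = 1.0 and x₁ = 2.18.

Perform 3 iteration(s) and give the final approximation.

f(x) = e^x - 3x
x₀ = 1.0, x₁ = 2.18

Secant formula: x_{n+1} = x_n - f(x_n)(x_n - x_{n-1})/(f(x_n) - f(x_{n-1}))

Iteration 1:
  f(1.000000) = -0.281718
  f(2.180000) = 2.306306
  x_2 = 2.180000 - 2.306306×(2.180000 - 1.000000)/(2.306306 - (-0.281718))
       = 1.128448
Iteration 2:
  f(2.180000) = 2.306306
  f(1.128448) = -0.294488
  x_3 = 1.128448 - (-0.294488)×(1.128448 - 2.180000)/(-0.294488 - 2.306306)
       = 1.247516
Iteration 3:
  f(1.128448) = -0.294488
  f(1.247516) = -0.260864
  x_4 = 1.247516 - (-0.260864)×(1.247516 - 1.128448)/(-0.260864 - (-0.294488))
       = 2.171281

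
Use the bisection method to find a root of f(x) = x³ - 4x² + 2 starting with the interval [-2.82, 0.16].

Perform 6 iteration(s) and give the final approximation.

f(x) = x³ - 4x² + 2
Initial interval: [-2.82, 0.16]

Iteration 1:
  c_1 = (-2.820000 + 0.160000)/2 = -1.330000
  f(c_1) = f(-1.330000) = -7.428237
  f(a) × f(c) ≥ 0, new interval: [-1.330000, 0.160000]
Iteration 2:
  c_2 = (-1.330000 + 0.160000)/2 = -0.585000
  f(c_2) = f(-0.585000) = 0.430898
  f(a) × f(c) < 0, new interval: [-1.330000, -0.585000]
Iteration 3:
  c_3 = (-1.330000 + (-0.585000))/2 = -0.957500
  f(c_3) = f(-0.957500) = -2.545067
  f(a) × f(c) ≥ 0, new interval: [-0.957500, -0.585000]
Iteration 4:
  c_4 = (-0.957500 + (-0.585000))/2 = -0.771250
  f(c_4) = f(-0.771250) = -0.838066
  f(a) × f(c) ≥ 0, new interval: [-0.771250, -0.585000]
Iteration 5:
  c_5 = (-0.771250 + (-0.585000))/2 = -0.678125
  f(c_5) = f(-0.678125) = -0.151252
  f(a) × f(c) ≥ 0, new interval: [-0.678125, -0.585000]
Iteration 6:
  c_6 = (-0.678125 + (-0.585000))/2 = -0.631563
  f(c_6) = f(-0.631563) = 0.152603
  f(a) × f(c) < 0, new interval: [-0.678125, -0.631563]

After 6 iteration(s), the approximation is c_6 = -0.631563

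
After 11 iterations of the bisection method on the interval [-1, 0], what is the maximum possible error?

Bisection error bound: |error| ≤ (b-a)/2^n
|error| ≤ (0 - (-1))/2^11 = 1/2^11
|error| ≤ 0.0004882812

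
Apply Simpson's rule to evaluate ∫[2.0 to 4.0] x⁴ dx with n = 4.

f(x) = x⁴
a = 2.0, b = 4.0, n = 4
h = (b - a)/n = 0.500000

Simpson's rule: (h/3)[f(x₀) + 4f(x₁) + 2f(x₂) + ... + f(xₙ)]

x_0 = 2.0000, f(x_0) = 16.000000, coefficient = 1
x_1 = 2.5000, f(x_1) = 39.062500, coefficient = 4
x_2 = 3.0000, f(x_2) = 81.000000, coefficient = 2
x_3 = 3.5000, f(x_3) = 150.062500, coefficient = 4
x_4 = 4.0000, f(x_4) = 256.000000, coefficient = 1

I ≈ (0.500000/3) × 1190.500000 = 198.416667
Exact value: 198.400000
Error: 0.016667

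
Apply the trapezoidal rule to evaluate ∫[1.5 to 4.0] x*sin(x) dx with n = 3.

f(x) = x*sin(x)
a = 1.5, b = 4.0, n = 3
h = (b - a)/n = 0.833333

Trapezoidal rule: (h/2)[f(x₀) + 2f(x₁) + 2f(x₂) + ... + f(xₙ)]

x_0 = 1.5000, f(x_0) = 1.496242, coefficient = 1
x_1 = 2.3333, f(x_1) = 1.687200, coefficient = 2
x_2 = 3.1667, f(x_2) = -0.079393, coefficient = 2
x_3 = 4.0000, f(x_3) = -3.027210, coefficient = 1

I ≈ (0.833333/2) × 1.684648 = 0.701937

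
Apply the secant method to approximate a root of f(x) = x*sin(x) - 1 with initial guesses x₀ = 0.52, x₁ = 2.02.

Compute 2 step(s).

f(x) = x*sin(x) - 1
x₀ = 0.52, x₁ = 2.02

Secant formula: x_{n+1} = x_n - f(x_n)(x_n - x_{n-1})/(f(x_n) - f(x_{n-1}))

Iteration 1:
  f(0.520000) = -0.741622
  f(2.020000) = 0.819602
  x_2 = 2.020000 - 0.819602×(2.020000 - 0.520000)/(0.819602 - (-0.741622))
       = 1.232539
Iteration 2:
  f(2.020000) = 0.819602
  f(1.232539) = 0.162697
  x_3 = 1.232539 - 0.162697×(1.232539 - 2.020000)/(0.162697 - 0.819602)
       = 1.037508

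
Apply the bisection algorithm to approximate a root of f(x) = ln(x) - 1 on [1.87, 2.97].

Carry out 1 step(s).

f(x) = ln(x) - 1
Initial interval: [1.87, 2.97]

Iteration 1:
  c_1 = (1.870000 + 2.970000)/2 = 2.420000
  f(c_1) = f(2.420000) = -0.116232
  f(a) × f(c) ≥ 0, new interval: [2.420000, 2.970000]

After 1 iteration(s), the approximation is c_1 = 2.420000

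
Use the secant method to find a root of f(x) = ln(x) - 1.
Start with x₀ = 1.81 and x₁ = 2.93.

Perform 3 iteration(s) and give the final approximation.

f(x) = ln(x) - 1
x₀ = 1.81, x₁ = 2.93

Secant formula: x_{n+1} = x_n - f(x_n)(x_n - x_{n-1})/(f(x_n) - f(x_{n-1}))

Iteration 1:
  f(1.810000) = -0.406673
  f(2.930000) = 0.075002
  x_2 = 2.930000 - 0.075002×(2.930000 - 1.810000)/(0.075002 - (-0.406673))
       = 2.755603
Iteration 2:
  f(2.930000) = 0.075002
  f(2.755603) = 0.013636
  x_3 = 2.755603 - 0.013636×(2.755603 - 2.930000)/(0.013636 - 0.075002)
       = 2.716850
Iteration 3:
  f(2.755603) = 0.013636
  f(2.716850) = -0.000527
  x_4 = 2.716850 - (-0.000527)×(2.716850 - 2.755603)/(-0.000527 - 0.013636)
       = 2.718292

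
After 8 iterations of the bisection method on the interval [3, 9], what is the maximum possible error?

Bisection error bound: |error| ≤ (b-a)/2^n
|error| ≤ (9 - 3)/2^8 = 6/2^8
|error| ≤ 0.0234375000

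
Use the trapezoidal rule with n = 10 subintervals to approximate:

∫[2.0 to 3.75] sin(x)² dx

f(x) = sin(x)²
a = 2.0, b = 3.75, n = 10
h = (b - a)/n = 0.175000

Trapezoidal rule: (h/2)[f(x₀) + 2f(x₁) + 2f(x₂) + ... + f(xₙ)]

x_0 = 2.0000, f(x_0) = 0.826822, coefficient = 1
x_1 = 2.1750, f(x_1) = 0.677255, coefficient = 2
x_2 = 2.3500, f(x_2) = 0.506194, coefficient = 2
x_3 = 2.5250, f(x_3) = 0.334383, coefficient = 2
x_4 = 2.7000, f(x_4) = 0.182654, coefficient = 2
x_5 = 2.8750, f(x_5) = 0.069404, coefficient = 2
x_6 = 3.0500, f(x_6) = 0.008366, coefficient = 2
x_7 = 3.2250, f(x_7) = 0.006941, coefficient = 2
x_8 = 3.4000, f(x_8) = 0.065301, coefficient = 2
x_9 = 3.5750, f(x_9) = 0.176371, coefficient = 2
x_10 = 3.7500, f(x_10) = 0.326682, coefficient = 1

I ≈ (0.175000/2) × 5.207240 = 0.455634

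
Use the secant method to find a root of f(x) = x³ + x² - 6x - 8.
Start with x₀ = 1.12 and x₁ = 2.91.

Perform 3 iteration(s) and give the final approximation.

f(x) = x³ + x² - 6x - 8
x₀ = 1.12, x₁ = 2.91

Secant formula: x_{n+1} = x_n - f(x_n)(x_n - x_{n-1})/(f(x_n) - f(x_{n-1}))

Iteration 1:
  f(1.120000) = -12.060672
  f(2.910000) = 7.650271
  x_2 = 2.910000 - 7.650271×(2.910000 - 1.120000)/(7.650271 - (-12.060672))
       = 2.215260
Iteration 2:
  f(2.910000) = 7.650271
  f(2.215260) = -5.513070
  x_3 = 2.215260 - (-5.513070)×(2.215260 - 2.910000)/(-5.513070 - 7.650271)
       = 2.506231
Iteration 3:
  f(2.215260) = -5.513070
  f(2.506231) = -1.014072
  x_4 = 2.506231 - (-1.014072)×(2.506231 - 2.215260)/(-1.014072 - (-5.513070))
       = 2.571816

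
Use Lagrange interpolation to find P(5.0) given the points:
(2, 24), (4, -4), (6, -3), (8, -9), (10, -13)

Lagrange interpolation formula:
P(x) = Σ yᵢ × Lᵢ(x)
where Lᵢ(x) = Π_{j≠i} (x - xⱼ)/(xᵢ - xⱼ)

L_0(5.0) = (5.0 - 4)/(2 - 4) × (5.0 - 6)/(2 - 6) × (5.0 - 8)/(2 - 8) × (5.0 - 10)/(2 - 10) = -0.039062
L_1(5.0) = (5.0 - 2)/(4 - 2) × (5.0 - 6)/(4 - 6) × (5.0 - 8)/(4 - 8) × (5.0 - 10)/(4 - 10) = 0.468750
L_2(5.0) = (5.0 - 2)/(6 - 2) × (5.0 - 4)/(6 - 4) × (5.0 - 8)/(6 - 8) × (5.0 - 10)/(6 - 10) = 0.703125
L_3(5.0) = (5.0 - 2)/(8 - 2) × (5.0 - 4)/(8 - 4) × (5.0 - 6)/(8 - 6) × (5.0 - 10)/(8 - 10) = -0.156250
L_4(5.0) = (5.0 - 2)/(10 - 2) × (5.0 - 4)/(10 - 4) × (5.0 - 6)/(10 - 6) × (5.0 - 8)/(10 - 8) = 0.023438

P(5.0) = 24×L_0(5.0) + (-4)×L_1(5.0) + (-3)×L_2(5.0) + (-9)×L_3(5.0) + (-13)×L_4(5.0)
P(5.0) = -3.820312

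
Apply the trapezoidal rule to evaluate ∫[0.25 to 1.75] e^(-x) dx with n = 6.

f(x) = e^(-x)
a = 0.25, b = 1.75, n = 6
h = (b - a)/n = 0.250000

Trapezoidal rule: (h/2)[f(x₀) + 2f(x₁) + 2f(x₂) + ... + f(xₙ)]

x_0 = 0.2500, f(x_0) = 0.778801, coefficient = 1
x_1 = 0.5000, f(x_1) = 0.606531, coefficient = 2
x_2 = 0.7500, f(x_2) = 0.472367, coefficient = 2
x_3 = 1.0000, f(x_3) = 0.367879, coefficient = 2
x_4 = 1.2500, f(x_4) = 0.286505, coefficient = 2
x_5 = 1.5000, f(x_5) = 0.223130, coefficient = 2
x_6 = 1.7500, f(x_6) = 0.173774, coefficient = 1

I ≈ (0.250000/2) × 4.865398 = 0.608175
Exact value: 0.605027
Error: 0.003148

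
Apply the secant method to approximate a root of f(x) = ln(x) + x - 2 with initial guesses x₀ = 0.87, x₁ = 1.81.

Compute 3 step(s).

f(x) = ln(x) + x - 2
x₀ = 0.87, x₁ = 1.81

Secant formula: x_{n+1} = x_n - f(x_n)(x_n - x_{n-1})/(f(x_n) - f(x_{n-1}))

Iteration 1:
  f(0.870000) = -1.269262
  f(1.810000) = 0.403327
  x_2 = 1.810000 - 0.403327×(1.810000 - 0.870000)/(0.403327 - (-1.269262))
       = 1.583329
Iteration 2:
  f(1.810000) = 0.403327
  f(1.583329) = 0.042859
  x_3 = 1.583329 - 0.042859×(1.583329 - 1.810000)/(0.042859 - 0.403327)
       = 1.556378
Iteration 3:
  f(1.583329) = 0.042859
  f(1.556378) = -0.001260
  x_4 = 1.556378 - (-0.001260)×(1.556378 - 1.583329)/(-0.001260 - 0.042859)
       = 1.557148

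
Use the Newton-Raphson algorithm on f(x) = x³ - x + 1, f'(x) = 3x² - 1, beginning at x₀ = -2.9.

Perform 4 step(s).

f(x) = x³ - x + 1
f'(x) = 3x² - 1
x₀ = -2.9

Newton-Raphson formula: x_{n+1} = x_n - f(x_n)/f'(x_n)

Iteration 1:
  f(-2.900000) = -20.489000
  f'(-2.900000) = 24.230000
  x_1 = -2.900000 - (-20.489000)/24.230000 = -2.054395
Iteration 2:
  f(-2.054395) = -5.616263
  f'(-2.054395) = 11.661621
  x_2 = -2.054395 - (-5.616263)/11.661621 = -1.572793
Iteration 3:
  f(-1.572793) = -1.317791
  f'(-1.572793) = 6.421034
  x_3 = -1.572793 - (-1.317791)/6.421034 = -1.367563
Iteration 4:
  f(-1.367563) = -0.190091
  f'(-1.367563) = 4.610684
  x_4 = -1.367563 - (-0.190091)/4.610684 = -1.326334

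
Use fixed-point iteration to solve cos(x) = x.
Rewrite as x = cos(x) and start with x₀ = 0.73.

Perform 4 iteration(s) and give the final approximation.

Equation: cos(x) = x
Fixed-point form: x = cos(x)
x₀ = 0.73

x_1 = g(0.730000) = 0.745174
x_2 = g(0.745174) = 0.734970
x_3 = g(0.734970) = 0.741851
x_4 = g(0.741851) = 0.737219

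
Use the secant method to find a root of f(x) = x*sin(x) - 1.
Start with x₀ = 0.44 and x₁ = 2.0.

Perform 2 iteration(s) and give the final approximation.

f(x) = x*sin(x) - 1
x₀ = 0.44, x₁ = 2.0

Secant formula: x_{n+1} = x_n - f(x_n)(x_n - x_{n-1})/(f(x_n) - f(x_{n-1}))

Iteration 1:
  f(0.440000) = -0.812587
  f(2.000000) = 0.818595
  x_2 = 2.000000 - 0.818595×(2.000000 - 0.440000)/(0.818595 - (-0.812587))
       = 1.217127
Iteration 2:
  f(2.000000) = 0.818595
  f(1.217127) = 0.141797
  x_3 = 1.217127 - 0.141797×(1.217127 - 2.000000)/(0.141797 - 0.818595)
       = 1.053106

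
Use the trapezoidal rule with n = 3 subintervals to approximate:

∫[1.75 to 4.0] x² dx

f(x) = x²
a = 1.75, b = 4.0, n = 3
h = (b - a)/n = 0.750000

Trapezoidal rule: (h/2)[f(x₀) + 2f(x₁) + 2f(x₂) + ... + f(xₙ)]

x_0 = 1.7500, f(x_0) = 3.062500, coefficient = 1
x_1 = 2.5000, f(x_1) = 6.250000, coefficient = 2
x_2 = 3.2500, f(x_2) = 10.562500, coefficient = 2
x_3 = 4.0000, f(x_3) = 16.000000, coefficient = 1

I ≈ (0.750000/2) × 52.687500 = 19.757812
Exact value: 19.546875
Error: 0.210938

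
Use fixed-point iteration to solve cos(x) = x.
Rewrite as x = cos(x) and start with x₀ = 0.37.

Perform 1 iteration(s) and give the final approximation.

Equation: cos(x) = x
Fixed-point form: x = cos(x)
x₀ = 0.37

x_1 = g(0.370000) = 0.932327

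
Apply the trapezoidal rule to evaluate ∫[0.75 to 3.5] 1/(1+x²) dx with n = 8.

f(x) = 1/(1+x²)
a = 0.75, b = 3.5, n = 8
h = (b - a)/n = 0.343750

Trapezoidal rule: (h/2)[f(x₀) + 2f(x₁) + 2f(x₂) + ... + f(xₙ)]

x_0 = 0.7500, f(x_0) = 0.640000, coefficient = 1
x_1 = 1.0938, f(x_1) = 0.455313, coefficient = 2
x_2 = 1.4375, f(x_2) = 0.326115, coefficient = 2
x_3 = 1.7812, f(x_3) = 0.239644, coefficient = 2
x_4 = 2.1250, f(x_4) = 0.181303, coefficient = 2
x_5 = 2.4688, f(x_5) = 0.140950, coefficient = 2
x_6 = 2.8125, f(x_6) = 0.112231, coefficient = 2
x_7 = 3.1562, f(x_7) = 0.091225, coefficient = 2
x_8 = 3.5000, f(x_8) = 0.075472, coefficient = 1

I ≈ (0.343750/2) × 3.809035 = 0.654678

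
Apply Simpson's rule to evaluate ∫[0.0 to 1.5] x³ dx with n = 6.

f(x) = x³
a = 0.0, b = 1.5, n = 6
h = (b - a)/n = 0.250000

Simpson's rule: (h/3)[f(x₀) + 4f(x₁) + 2f(x₂) + ... + f(xₙ)]

x_0 = 0.0000, f(x_0) = 0.000000, coefficient = 1
x_1 = 0.2500, f(x_1) = 0.015625, coefficient = 4
x_2 = 0.5000, f(x_2) = 0.125000, coefficient = 2
x_3 = 0.7500, f(x_3) = 0.421875, coefficient = 4
x_4 = 1.0000, f(x_4) = 1.000000, coefficient = 2
x_5 = 1.2500, f(x_5) = 1.953125, coefficient = 4
x_6 = 1.5000, f(x_6) = 3.375000, coefficient = 1

I ≈ (0.250000/3) × 15.187500 = 1.265625
Exact value: 1.265625
Error: 0.000000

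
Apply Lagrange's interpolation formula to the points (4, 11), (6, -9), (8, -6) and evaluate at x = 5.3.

Lagrange interpolation formula:
P(x) = Σ yᵢ × Lᵢ(x)
where Lᵢ(x) = Π_{j≠i} (x - xⱼ)/(xᵢ - xⱼ)

L_0(5.3) = (5.3 - 6)/(4 - 6) × (5.3 - 8)/(4 - 8) = 0.236250
L_1(5.3) = (5.3 - 4)/(6 - 4) × (5.3 - 8)/(6 - 8) = 0.877500
L_2(5.3) = (5.3 - 4)/(8 - 4) × (5.3 - 6)/(8 - 6) = -0.113750

P(5.3) = 11×L_0(5.3) + (-9)×L_1(5.3) + (-6)×L_2(5.3)
P(5.3) = -4.616250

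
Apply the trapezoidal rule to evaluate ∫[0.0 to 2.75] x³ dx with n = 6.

f(x) = x³
a = 0.0, b = 2.75, n = 6
h = (b - a)/n = 0.458333

Trapezoidal rule: (h/2)[f(x₀) + 2f(x₁) + 2f(x₂) + ... + f(xₙ)]

x_0 = 0.0000, f(x_0) = 0.000000, coefficient = 1
x_1 = 0.4583, f(x_1) = 0.096282, coefficient = 2
x_2 = 0.9167, f(x_2) = 0.770255, coefficient = 2
x_3 = 1.3750, f(x_3) = 2.599609, coefficient = 2
x_4 = 1.8333, f(x_4) = 6.162037, coefficient = 2
x_5 = 2.2917, f(x_5) = 12.035229, coefficient = 2
x_6 = 2.7500, f(x_6) = 20.796875, coefficient = 1

I ≈ (0.458333/2) × 64.123698 = 14.695014
Exact value: 14.297852
Error: 0.397163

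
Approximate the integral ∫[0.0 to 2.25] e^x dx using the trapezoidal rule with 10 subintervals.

f(x) = e^x
a = 0.0, b = 2.25, n = 10
h = (b - a)/n = 0.225000

Trapezoidal rule: (h/2)[f(x₀) + 2f(x₁) + 2f(x₂) + ... + f(xₙ)]

x_0 = 0.0000, f(x_0) = 1.000000, coefficient = 1
x_1 = 0.2250, f(x_1) = 1.252323, coefficient = 2
x_2 = 0.4500, f(x_2) = 1.568312, coefficient = 2
x_3 = 0.6750, f(x_3) = 1.964033, coefficient = 2
x_4 = 0.9000, f(x_4) = 2.459603, coefficient = 2
x_5 = 1.1250, f(x_5) = 3.080217, coefficient = 2
x_6 = 1.3500, f(x_6) = 3.857426, coefficient = 2
x_7 = 1.5750, f(x_7) = 4.830742, coefficient = 2
x_8 = 1.8000, f(x_8) = 6.049647, coefficient = 2
x_9 = 2.0250, f(x_9) = 7.576111, coefficient = 2
x_10 = 2.2500, f(x_10) = 9.487736, coefficient = 1

I ≈ (0.225000/2) × 75.764563 = 8.523513
Exact value: 8.487736
Error: 0.035777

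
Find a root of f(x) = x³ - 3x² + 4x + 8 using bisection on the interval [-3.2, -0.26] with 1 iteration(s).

f(x) = x³ - 3x² + 4x + 8
Initial interval: [-3.2, -0.26]

Iteration 1:
  c_1 = (-3.200000 + (-0.260000))/2 = -1.730000
  f(c_1) = f(-1.730000) = -13.076417
  f(a) × f(c) ≥ 0, new interval: [-1.730000, -0.260000]

After 1 iteration(s), the approximation is c_1 = -1.730000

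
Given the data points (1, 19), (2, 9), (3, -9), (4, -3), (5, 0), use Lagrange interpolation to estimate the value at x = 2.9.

Lagrange interpolation formula:
P(x) = Σ yᵢ × Lᵢ(x)
where Lᵢ(x) = Π_{j≠i} (x - xⱼ)/(xᵢ - xⱼ)

L_0(2.9) = (2.9 - 2)/(1 - 2) × (2.9 - 3)/(1 - 3) × (2.9 - 4)/(1 - 4) × (2.9 - 5)/(1 - 5) = -0.008663
L_1(2.9) = (2.9 - 1)/(2 - 1) × (2.9 - 3)/(2 - 3) × (2.9 - 4)/(2 - 4) × (2.9 - 5)/(2 - 5) = 0.073150
L_2(2.9) = (2.9 - 1)/(3 - 1) × (2.9 - 2)/(3 - 2) × (2.9 - 4)/(3 - 4) × (2.9 - 5)/(3 - 5) = 0.987525
L_3(2.9) = (2.9 - 1)/(4 - 1) × (2.9 - 2)/(4 - 2) × (2.9 - 3)/(4 - 3) × (2.9 - 5)/(4 - 5) = -0.059850
L_4(2.9) = (2.9 - 1)/(5 - 1) × (2.9 - 2)/(5 - 2) × (2.9 - 3)/(5 - 3) × (2.9 - 4)/(5 - 4) = 0.007838

P(2.9) = 19×L_0(2.9) + 9×L_1(2.9) + (-9)×L_2(2.9) + (-3)×L_3(2.9) + 0×L_4(2.9)
P(2.9) = -8.214412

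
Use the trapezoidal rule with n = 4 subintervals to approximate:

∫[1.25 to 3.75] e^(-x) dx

f(x) = e^(-x)
a = 1.25, b = 3.75, n = 4
h = (b - a)/n = 0.625000

Trapezoidal rule: (h/2)[f(x₀) + 2f(x₁) + 2f(x₂) + ... + f(xₙ)]

x_0 = 1.2500, f(x_0) = 0.286505, coefficient = 1
x_1 = 1.8750, f(x_1) = 0.153355, coefficient = 2
x_2 = 2.5000, f(x_2) = 0.082085, coefficient = 2
x_3 = 3.1250, f(x_3) = 0.043937, coefficient = 2
x_4 = 3.7500, f(x_4) = 0.023518, coefficient = 1

I ≈ (0.625000/2) × 0.868776 = 0.271493
Exact value: 0.262987
Error: 0.008506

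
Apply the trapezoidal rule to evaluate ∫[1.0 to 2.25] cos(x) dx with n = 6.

f(x) = cos(x)
a = 1.0, b = 2.25, n = 6
h = (b - a)/n = 0.208333

Trapezoidal rule: (h/2)[f(x₀) + 2f(x₁) + 2f(x₂) + ... + f(xₙ)]

x_0 = 1.0000, f(x_0) = 0.540302, coefficient = 1
x_1 = 1.2083, f(x_1) = 0.354578, coefficient = 2
x_2 = 1.4167, f(x_2) = 0.153520, coefficient = 2
x_3 = 1.6250, f(x_3) = -0.054177, coefficient = 2
x_4 = 1.8333, f(x_4) = -0.259531, coefficient = 2
x_5 = 2.0417, f(x_5) = -0.453662, coefficient = 2
x_6 = 2.2500, f(x_6) = -0.628174, coefficient = 1

I ≈ (0.208333/2) × -0.606416 = -0.063168
Exact value: -0.063398
Error: 0.000229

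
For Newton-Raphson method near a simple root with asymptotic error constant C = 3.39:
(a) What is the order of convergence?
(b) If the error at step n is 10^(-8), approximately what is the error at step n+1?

(a) Newton-Raphson has quadratic (order 2) convergence near simple roots.
    This means |e_{n+1}| ≈ C|e_n|².

(b) With |e_n| = 10^(-8) and C = 3.39:
    |e_{n+1}| ≈ 3.39 × (10^(-8))² = 3.39 × 10^(-16)

(a) 2 (quadratic); (b) |e_{n+1}| ≈ 3.390e-16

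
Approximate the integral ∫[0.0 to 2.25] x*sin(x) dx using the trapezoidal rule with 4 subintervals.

f(x) = x*sin(x)
a = 0.0, b = 2.25, n = 4
h = (b - a)/n = 0.562500

Trapezoidal rule: (h/2)[f(x₀) + 2f(x₁) + 2f(x₂) + ... + f(xₙ)]

x_0 = 0.0000, f(x_0) = 0.000000, coefficient = 1
x_1 = 0.5625, f(x_1) = 0.299983, coefficient = 2
x_2 = 1.1250, f(x_2) = 1.015051, coefficient = 2
x_3 = 1.6875, f(x_3) = 1.676021, coefficient = 2
x_4 = 2.2500, f(x_4) = 1.750665, coefficient = 1

I ≈ (0.562500/2) × 7.732775 = 2.174843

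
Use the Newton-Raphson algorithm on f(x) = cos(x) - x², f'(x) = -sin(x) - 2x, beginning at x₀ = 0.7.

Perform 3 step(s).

f(x) = cos(x) - x²
f'(x) = -sin(x) - 2x
x₀ = 0.7

Newton-Raphson formula: x_{n+1} = x_n - f(x_n)/f'(x_n)

Iteration 1:
  f(0.700000) = 0.274842
  f'(0.700000) = -2.044218
  x_1 = 0.700000 - 0.274842/(-2.044218) = 0.834449
Iteration 2:
  f(0.834449) = -0.024718
  f'(0.834449) = -2.409823
  x_2 = 0.834449 - (-0.024718)/(-2.409823) = 0.824191
Iteration 3:
  f(0.824191) = -0.000141
  f'(0.824191) = -2.382382
  x_3 = 0.824191 - (-0.000141)/(-2.382382) = 0.824132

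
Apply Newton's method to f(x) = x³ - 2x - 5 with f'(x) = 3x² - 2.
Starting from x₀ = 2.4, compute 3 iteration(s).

f(x) = x³ - 2x - 5
f'(x) = 3x² - 2
x₀ = 2.4

Newton-Raphson formula: x_{n+1} = x_n - f(x_n)/f'(x_n)

Iteration 1:
  f(2.400000) = 4.024000
  f'(2.400000) = 15.280000
  x_1 = 2.400000 - 4.024000/15.280000 = 2.136649
Iteration 2:
  f(2.136649) = 0.481082
  f'(2.136649) = 11.695810
  x_2 = 2.136649 - 0.481082/11.695810 = 2.095516
Iteration 3:
  f(2.095516) = 0.010775
  f'(2.095516) = 11.173567
  x_3 = 2.095516 - 0.010775/11.173567 = 2.094552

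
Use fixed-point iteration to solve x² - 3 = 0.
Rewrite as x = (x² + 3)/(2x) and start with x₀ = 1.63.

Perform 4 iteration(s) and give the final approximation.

Equation: x² - 3 = 0
Fixed-point form: x = (x² + 3)/(2x)
x₀ = 1.63

x_1 = g(1.630000) = 1.735245
x_2 = g(1.735245) = 1.732054
x_3 = g(1.732054) = 1.732051
x_4 = g(1.732051) = 1.732051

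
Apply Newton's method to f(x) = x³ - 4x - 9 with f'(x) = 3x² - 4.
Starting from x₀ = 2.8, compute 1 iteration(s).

f(x) = x³ - 4x - 9
f'(x) = 3x² - 4
x₀ = 2.8

Newton-Raphson formula: x_{n+1} = x_n - f(x_n)/f'(x_n)

Iteration 1:
  f(2.800000) = 1.752000
  f'(2.800000) = 19.520000
  x_1 = 2.800000 - 1.752000/19.520000 = 2.710246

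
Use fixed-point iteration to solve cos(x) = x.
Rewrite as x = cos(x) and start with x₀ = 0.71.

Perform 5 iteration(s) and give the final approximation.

Equation: cos(x) = x
Fixed-point form: x = cos(x)
x₀ = 0.71

x_1 = g(0.710000) = 0.758362
x_2 = g(0.758362) = 0.725964
x_3 = g(0.725964) = 0.747860
x_4 = g(0.747860) = 0.733146
x_5 = g(0.733146) = 0.743073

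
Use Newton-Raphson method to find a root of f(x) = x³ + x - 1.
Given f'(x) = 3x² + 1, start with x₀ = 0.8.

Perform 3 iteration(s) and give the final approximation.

f(x) = x³ + x - 1
f'(x) = 3x² + 1
x₀ = 0.8

Newton-Raphson formula: x_{n+1} = x_n - f(x_n)/f'(x_n)

Iteration 1:
  f(0.800000) = 0.312000
  f'(0.800000) = 2.920000
  x_1 = 0.800000 - 0.312000/2.920000 = 0.693151
Iteration 2:
  f(0.693151) = 0.026180
  f'(0.693151) = 2.441374
  x_2 = 0.693151 - 0.026180/2.441374 = 0.682427
Iteration 3:
  f(0.682427) = 0.000238
  f'(0.682427) = 2.397120
  x_3 = 0.682427 - 0.000238/2.397120 = 0.682328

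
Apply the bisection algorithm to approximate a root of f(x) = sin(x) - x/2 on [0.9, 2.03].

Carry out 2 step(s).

f(x) = sin(x) - x/2
Initial interval: [0.9, 2.03]

Iteration 1:
  c_1 = (0.900000 + 2.030000)/2 = 1.465000
  f(c_1) = f(1.465000) = 0.261909
  f(a) × f(c) ≥ 0, new interval: [1.465000, 2.030000]
Iteration 2:
  c_2 = (1.465000 + 2.030000)/2 = 1.747500
  f(c_2) = f(1.747500) = 0.110678
  f(a) × f(c) ≥ 0, new interval: [1.747500, 2.030000]

After 2 iteration(s), the approximation is c_2 = 1.747500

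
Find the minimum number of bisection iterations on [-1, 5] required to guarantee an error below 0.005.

We need (b-a)/2^n ≤ 0.005
(5 - (-1))/2^n ≤ 0.005
6/2^n ≤ 0.005
2^n ≥ 1200
n ≥ log₂(1200) = 10.23
n ≥ 11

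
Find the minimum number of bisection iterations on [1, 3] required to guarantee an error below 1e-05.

We need (b-a)/2^n ≤ 1e-05
(3 - 1)/2^n ≤ 1e-05
2/2^n ≤ 1e-05
2^n ≥ 200000
n ≥ log₂(200000) = 17.61
n ≥ 18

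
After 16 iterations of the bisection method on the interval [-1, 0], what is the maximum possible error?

Bisection error bound: |error| ≤ (b-a)/2^n
|error| ≤ (0 - (-1))/2^16 = 1/2^16
|error| ≤ 0.0000152588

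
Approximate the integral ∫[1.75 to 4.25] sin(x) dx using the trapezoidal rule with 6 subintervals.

f(x) = sin(x)
a = 1.75, b = 4.25, n = 6
h = (b - a)/n = 0.416667

Trapezoidal rule: (h/2)[f(x₀) + 2f(x₁) + 2f(x₂) + ... + f(xₙ)]

x_0 = 1.7500, f(x_0) = 0.983986, coefficient = 1
x_1 = 2.1667, f(x_1) = 0.827660, coefficient = 2
x_2 = 2.5833, f(x_2) = 0.529711, coefficient = 2
x_3 = 3.0000, f(x_3) = 0.141120, coefficient = 2
x_4 = 3.4167, f(x_4) = -0.271618, coefficient = 2
x_5 = 3.8333, f(x_5) = -0.637879, coefficient = 2
x_6 = 4.2500, f(x_6) = -0.894989, coefficient = 1

I ≈ (0.416667/2) × 1.266985 = 0.263955
Exact value: 0.267841
Error: 0.003886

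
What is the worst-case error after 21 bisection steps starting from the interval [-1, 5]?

Bisection error bound: |error| ≤ (b-a)/2^n
|error| ≤ (5 - (-1))/2^21 = 6/2^21
|error| ≤ 0.0000028610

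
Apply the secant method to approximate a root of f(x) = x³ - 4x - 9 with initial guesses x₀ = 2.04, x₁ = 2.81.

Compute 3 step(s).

f(x) = x³ - 4x - 9
x₀ = 2.04, x₁ = 2.81

Secant formula: x_{n+1} = x_n - f(x_n)(x_n - x_{n-1})/(f(x_n) - f(x_{n-1}))

Iteration 1:
  f(2.040000) = -8.670336
  f(2.810000) = 1.948041
  x_2 = 2.810000 - 1.948041×(2.810000 - 2.040000)/(1.948041 - (-8.670336))
       = 2.668736
Iteration 2:
  f(2.810000) = 1.948041
  f(2.668736) = -0.667796
  x_3 = 2.668736 - (-0.667796)×(2.668736 - 2.810000)/(-0.667796 - 1.948041)
       = 2.704799
Iteration 3:
  f(2.668736) = -0.667796
  f(2.704799) = -0.031047
  x_4 = 2.704799 - (-0.031047)×(2.704799 - 2.668736)/(-0.031047 - (-0.667796))
       = 2.706558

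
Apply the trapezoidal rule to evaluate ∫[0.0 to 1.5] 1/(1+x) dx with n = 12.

f(x) = 1/(1+x)
a = 0.0, b = 1.5, n = 12
h = (b - a)/n = 0.125000

Trapezoidal rule: (h/2)[f(x₀) + 2f(x₁) + 2f(x₂) + ... + f(xₙ)]

x_0 = 0.0000, f(x_0) = 1.000000, coefficient = 1
x_1 = 0.1250, f(x_1) = 0.888889, coefficient = 2
x_2 = 0.2500, f(x_2) = 0.800000, coefficient = 2
x_3 = 0.3750, f(x_3) = 0.727273, coefficient = 2
x_4 = 0.5000, f(x_4) = 0.666667, coefficient = 2
x_5 = 0.6250, f(x_5) = 0.615385, coefficient = 2
x_6 = 0.7500, f(x_6) = 0.571429, coefficient = 2
x_7 = 0.8750, f(x_7) = 0.533333, coefficient = 2
x_8 = 1.0000, f(x_8) = 0.500000, coefficient = 2
x_9 = 1.1250, f(x_9) = 0.470588, coefficient = 2
x_10 = 1.2500, f(x_10) = 0.444444, coefficient = 2
x_11 = 1.3750, f(x_11) = 0.421053, coefficient = 2
x_12 = 1.5000, f(x_12) = 0.400000, coefficient = 1

I ≈ (0.125000/2) × 14.678120 = 0.917383
Exact value: 0.916291
Error: 0.001092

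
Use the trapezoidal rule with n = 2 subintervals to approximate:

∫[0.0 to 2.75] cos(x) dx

f(x) = cos(x)
a = 0.0, b = 2.75, n = 2
h = (b - a)/n = 1.375000

Trapezoidal rule: (h/2)[f(x₀) + 2f(x₁) + 2f(x₂) + ... + f(xₙ)]

x_0 = 0.0000, f(x_0) = 1.000000, coefficient = 1
x_1 = 1.3750, f(x_1) = 0.194548, coefficient = 2
x_2 = 2.7500, f(x_2) = -0.924302, coefficient = 1

I ≈ (1.375000/2) × 0.464793 = 0.319545
Exact value: 0.381661
Error: 0.062116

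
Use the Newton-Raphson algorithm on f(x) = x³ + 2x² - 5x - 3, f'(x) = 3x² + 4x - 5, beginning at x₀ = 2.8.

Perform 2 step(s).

f(x) = x³ + 2x² - 5x - 3
f'(x) = 3x² + 4x - 5
x₀ = 2.8

Newton-Raphson formula: x_{n+1} = x_n - f(x_n)/f'(x_n)

Iteration 1:
  f(2.800000) = 20.632000
  f'(2.800000) = 29.720000
  x_1 = 2.800000 - 20.632000/29.720000 = 2.105787
Iteration 2:
  f(2.105787) = 4.677522
  f'(2.105787) = 16.726170
  x_2 = 2.105787 - 4.677522/16.726170 = 1.826134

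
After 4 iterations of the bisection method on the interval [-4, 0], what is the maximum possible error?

Bisection error bound: |error| ≤ (b-a)/2^n
|error| ≤ (0 - (-4))/2^4 = 4/2^4
|error| ≤ 0.2500000000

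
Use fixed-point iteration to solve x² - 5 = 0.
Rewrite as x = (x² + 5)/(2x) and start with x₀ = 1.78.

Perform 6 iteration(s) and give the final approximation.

Equation: x² - 5 = 0
Fixed-point form: x = (x² + 5)/(2x)
x₀ = 1.78

x_1 = g(1.780000) = 2.294494
x_2 = g(2.294494) = 2.236812
x_3 = g(2.236812) = 2.236068
x_4 = g(2.236068) = 2.236068
x_5 = g(2.236068) = 2.236068
x_6 = g(2.236068) = 2.236068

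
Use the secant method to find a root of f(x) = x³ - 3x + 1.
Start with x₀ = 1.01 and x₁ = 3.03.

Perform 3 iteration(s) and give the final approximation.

f(x) = x³ - 3x + 1
x₀ = 1.01, x₁ = 3.03

Secant formula: x_{n+1} = x_n - f(x_n)(x_n - x_{n-1})/(f(x_n) - f(x_{n-1}))

Iteration 1:
  f(1.010000) = -0.999699
  f(3.030000) = 19.728127
  x_2 = 3.030000 - 19.728127×(3.030000 - 1.010000)/(19.728127 - (-0.999699))
       = 1.107424
Iteration 2:
  f(3.030000) = 19.728127
  f(1.107424) = -0.964140
  x_3 = 1.107424 - (-0.964140)×(1.107424 - 3.030000)/(-0.964140 - 19.728127)
       = 1.197005
Iteration 3:
  f(1.107424) = -0.964140
  f(1.197005) = -0.875921
  x_4 = 1.197005 - (-0.875921)×(1.197005 - 1.107424)/(-0.875921 - (-0.964140))
       = 2.086444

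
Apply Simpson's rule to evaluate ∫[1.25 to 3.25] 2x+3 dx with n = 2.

f(x) = 2x+3
a = 1.25, b = 3.25, n = 2
h = (b - a)/n = 1.000000

Simpson's rule: (h/3)[f(x₀) + 4f(x₁) + 2f(x₂) + ... + f(xₙ)]

x_0 = 1.2500, f(x_0) = 5.500000, coefficient = 1
x_1 = 2.2500, f(x_1) = 7.500000, coefficient = 4
x_2 = 3.2500, f(x_2) = 9.500000, coefficient = 1

I ≈ (1.000000/3) × 45.000000 = 15.000000
Exact value: 15.000000
Error: 0.000000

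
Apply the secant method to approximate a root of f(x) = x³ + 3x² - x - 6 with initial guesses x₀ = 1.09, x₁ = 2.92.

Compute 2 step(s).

f(x) = x³ + 3x² - x - 6
x₀ = 1.09, x₁ = 2.92

Secant formula: x_{n+1} = x_n - f(x_n)(x_n - x_{n-1})/(f(x_n) - f(x_{n-1}))

Iteration 1:
  f(1.090000) = -2.230671
  f(2.920000) = 41.556288
  x_2 = 2.920000 - 41.556288×(2.920000 - 1.090000)/(41.556288 - (-2.230671))
       = 1.183227
Iteration 2:
  f(2.920000) = 41.556288
  f(1.183227) = -1.326600
  x_3 = 1.183227 - (-1.326600)×(1.183227 - 2.920000)/(-1.326600 - 41.556288)
       = 1.236955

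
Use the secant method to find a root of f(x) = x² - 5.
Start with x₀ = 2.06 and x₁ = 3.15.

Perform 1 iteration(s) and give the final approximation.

f(x) = x² - 5
x₀ = 2.06, x₁ = 3.15

Secant formula: x_{n+1} = x_n - f(x_n)(x_n - x_{n-1})/(f(x_n) - f(x_{n-1}))

Iteration 1:
  f(2.060000) = -0.756400
  f(3.150000) = 4.922500
  x_2 = 3.150000 - 4.922500×(3.150000 - 2.060000)/(4.922500 - (-0.756400))
       = 2.205182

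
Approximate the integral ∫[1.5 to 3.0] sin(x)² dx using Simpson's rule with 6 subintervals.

f(x) = sin(x)²
a = 1.5, b = 3.0, n = 6
h = (b - a)/n = 0.250000

Simpson's rule: (h/3)[f(x₀) + 4f(x₁) + 2f(x₂) + ... + f(xₙ)]

x_0 = 1.5000, f(x_0) = 0.994996, coefficient = 1
x_1 = 1.7500, f(x_1) = 0.968228, coefficient = 4
x_2 = 2.0000, f(x_2) = 0.826822, coefficient = 2
x_3 = 2.2500, f(x_3) = 0.605398, coefficient = 4
x_4 = 2.5000, f(x_4) = 0.358169, coefficient = 2
x_5 = 2.7500, f(x_5) = 0.145665, coefficient = 4
x_6 = 3.0000, f(x_6) = 0.019915, coefficient = 1

I ≈ (0.250000/3) × 10.262058 = 0.855171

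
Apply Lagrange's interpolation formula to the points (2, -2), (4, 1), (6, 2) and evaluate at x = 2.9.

Lagrange interpolation formula:
P(x) = Σ yᵢ × Lᵢ(x)
where Lᵢ(x) = Π_{j≠i} (x - xⱼ)/(xᵢ - xⱼ)

L_0(2.9) = (2.9 - 4)/(2 - 4) × (2.9 - 6)/(2 - 6) = 0.426250
L_1(2.9) = (2.9 - 2)/(4 - 2) × (2.9 - 6)/(4 - 6) = 0.697500
L_2(2.9) = (2.9 - 2)/(6 - 2) × (2.9 - 4)/(6 - 4) = -0.123750

P(2.9) = (-2)×L_0(2.9) + 1×L_1(2.9) + 2×L_2(2.9)
P(2.9) = -0.402500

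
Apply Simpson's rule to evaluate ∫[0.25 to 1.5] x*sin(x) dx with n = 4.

f(x) = x*sin(x)
a = 0.25, b = 1.5, n = 4
h = (b - a)/n = 0.312500

Simpson's rule: (h/3)[f(x₀) + 4f(x₁) + 2f(x₂) + ... + f(xₙ)]

x_0 = 0.2500, f(x_0) = 0.061851, coefficient = 1
x_1 = 0.5625, f(x_1) = 0.299983, coefficient = 4
x_2 = 0.8750, f(x_2) = 0.671601, coefficient = 2
x_3 = 1.1875, f(x_3) = 1.101331, coefficient = 4
x_4 = 1.5000, f(x_4) = 1.496242, coefficient = 1

I ≈ (0.312500/3) × 8.506551 = 0.886099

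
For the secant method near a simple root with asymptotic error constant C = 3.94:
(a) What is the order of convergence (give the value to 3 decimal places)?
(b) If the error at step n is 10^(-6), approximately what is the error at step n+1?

(a) Secant method has superlinear convergence with order φ = (1+√5)/2 ≈ 1.618.
    This means |e_{n+1}| ≈ C|e_n|^1.618.

(b) With |e_n| = 10^(-6) and C = 3.94:
    |e_{n+1}| ≈ 3.94 × (10^(-6))^1.618 = 3.94 × 10^(-9.71)

(a) ≈ 1.618 (golden ratio); (b) |e_{n+1}| ≈ 7.714e-10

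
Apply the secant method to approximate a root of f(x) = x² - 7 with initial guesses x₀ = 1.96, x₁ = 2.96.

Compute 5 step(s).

f(x) = x² - 7
x₀ = 1.96, x₁ = 2.96

Secant formula: x_{n+1} = x_n - f(x_n)(x_n - x_{n-1})/(f(x_n) - f(x_{n-1}))

Iteration 1:
  f(1.960000) = -3.158400
  f(2.960000) = 1.761600
  x_2 = 2.960000 - 1.761600×(2.960000 - 1.960000)/(1.761600 - (-3.158400))
       = 2.601951
Iteration 2:
  f(2.960000) = 1.761600
  f(2.601951) = -0.229850
  x_3 = 2.601951 - (-0.229850)×(2.601951 - 2.960000)/(-0.229850 - 1.761600)
       = 2.643277
Iteration 3:
  f(2.601951) = -0.229850
  f(2.643277) = -0.013089
  x_4 = 2.643277 - (-0.013089)×(2.643277 - 2.601951)/(-0.013089 - (-0.229850))
       = 2.645772
Iteration 4:
  f(2.643277) = -0.013089
  f(2.645772) = 0.000109
  x_5 = 2.645772 - 0.000109×(2.645772 - 2.643277)/(0.000109 - (-0.013089))
       = 2.645751
Iteration 5:
  f(2.645772) = 0.000109
  f(2.645751) = 0.000000
  x_6 = 2.645751 - 0.000000×(2.645751 - 2.645772)/(0.000000 - 0.000109)
       = 2.645751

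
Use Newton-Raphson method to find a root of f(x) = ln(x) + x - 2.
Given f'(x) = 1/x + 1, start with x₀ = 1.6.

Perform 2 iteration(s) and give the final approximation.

f(x) = ln(x) + x - 2
f'(x) = 1/x + 1
x₀ = 1.6

Newton-Raphson formula: x_{n+1} = x_n - f(x_n)/f'(x_n)

Iteration 1:
  f(1.600000) = 0.070004
  f'(1.600000) = 1.625000
  x_1 = 1.600000 - 0.070004/1.625000 = 1.556921
Iteration 2:
  f(1.556921) = -0.000369
  f'(1.556921) = 1.642293
  x_2 = 1.556921 - (-0.000369)/1.642293 = 1.557146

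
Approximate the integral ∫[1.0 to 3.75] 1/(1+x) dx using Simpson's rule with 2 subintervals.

f(x) = 1/(1+x)
a = 1.0, b = 3.75, n = 2
h = (b - a)/n = 1.375000

Simpson's rule: (h/3)[f(x₀) + 4f(x₁) + 2f(x₂) + ... + f(xₙ)]

x_0 = 1.0000, f(x_0) = 0.500000, coefficient = 1
x_1 = 2.3750, f(x_1) = 0.296296, coefficient = 4
x_2 = 3.7500, f(x_2) = 0.210526, coefficient = 1

I ≈ (1.375000/3) × 1.895712 = 0.868868
Exact value: 0.864997
Error: 0.003870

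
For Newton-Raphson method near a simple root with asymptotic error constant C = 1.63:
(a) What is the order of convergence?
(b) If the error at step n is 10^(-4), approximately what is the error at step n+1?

(a) Newton-Raphson has quadratic (order 2) convergence near simple roots.
    This means |e_{n+1}| ≈ C|e_n|².

(b) With |e_n| = 10^(-4) and C = 1.63:
    |e_{n+1}| ≈ 1.63 × (10^(-4))² = 1.63 × 10^(-8)

(a) 2 (quadratic); (b) |e_{n+1}| ≈ 1.630e-08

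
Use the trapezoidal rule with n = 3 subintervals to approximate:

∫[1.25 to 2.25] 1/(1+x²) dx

f(x) = 1/(1+x²)
a = 1.25, b = 2.25, n = 3
h = (b - a)/n = 0.333333

Trapezoidal rule: (h/2)[f(x₀) + 2f(x₁) + 2f(x₂) + ... + f(xₙ)]

x_0 = 1.2500, f(x_0) = 0.390244, coefficient = 1
x_1 = 1.5833, f(x_1) = 0.285149, coefficient = 2
x_2 = 1.9167, f(x_2) = 0.213967, coefficient = 2
x_3 = 2.2500, f(x_3) = 0.164948, coefficient = 1

I ≈ (0.333333/2) × 1.553424 = 0.258904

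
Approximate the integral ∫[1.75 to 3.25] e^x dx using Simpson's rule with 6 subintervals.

f(x) = e^x
a = 1.75, b = 3.25, n = 6
h = (b - a)/n = 0.250000

Simpson's rule: (h/3)[f(x₀) + 4f(x₁) + 2f(x₂) + ... + f(xₙ)]

x_0 = 1.7500, f(x_0) = 5.754603, coefficient = 1
x_1 = 2.0000, f(x_1) = 7.389056, coefficient = 4
x_2 = 2.2500, f(x_2) = 9.487736, coefficient = 2
x_3 = 2.5000, f(x_3) = 12.182494, coefficient = 4
x_4 = 2.7500, f(x_4) = 15.642632, coefficient = 2
x_5 = 3.0000, f(x_5) = 20.085537, coefficient = 4
x_6 = 3.2500, f(x_6) = 25.790340, coefficient = 1

I ≈ (0.250000/3) × 240.434026 = 20.036169
Exact value: 20.035737
Error: 0.000432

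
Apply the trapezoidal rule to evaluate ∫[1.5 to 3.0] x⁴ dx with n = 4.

f(x) = x⁴
a = 1.5, b = 3.0, n = 4
h = (b - a)/n = 0.375000

Trapezoidal rule: (h/2)[f(x₀) + 2f(x₁) + 2f(x₂) + ... + f(xₙ)]

x_0 = 1.5000, f(x_0) = 5.062500, coefficient = 1
x_1 = 1.8750, f(x_1) = 12.359619, coefficient = 2
x_2 = 2.2500, f(x_2) = 25.628906, coefficient = 2
x_3 = 2.6250, f(x_3) = 47.480713, coefficient = 2
x_4 = 3.0000, f(x_4) = 81.000000, coefficient = 1

I ≈ (0.375000/2) × 257.000977 = 48.187683
Exact value: 47.081250
Error: 1.106433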